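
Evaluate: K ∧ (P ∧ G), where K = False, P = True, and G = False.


K = False, P = True, G = False
Step 1: P ∧ G = True AND False = False
Step 2: K ∧ False = False AND False = False
AND is true only when ALL operands are true.

False


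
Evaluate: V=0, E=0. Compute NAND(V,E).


V AND E = 0
NOT(0) = 1

1


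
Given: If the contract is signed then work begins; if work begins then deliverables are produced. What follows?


Hypothetical syllogism: P → Q, Q → R ⊢ P → R
Premise 1: the contract is signed → work begins
Premise 2: work begins → deliverables are produced
Chain the implications: the middle term (work begins) links the two.
Conclusion: If the contract is signed, then deliverables are produced.

If the contract is signed, then deliverables are produced.


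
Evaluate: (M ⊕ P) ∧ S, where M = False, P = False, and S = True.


M = False, P = False, S = True
Step 1: M ⊕ P = False XOR False = False
Step 2: False ∧ S = False AND True = False
XOR true when exactly one of M,P is true; then AND with S.

False


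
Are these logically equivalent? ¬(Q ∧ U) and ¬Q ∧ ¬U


Expression 1: ¬(Q ∧ U)
Expression 2: ¬Q ∧ ¬U
Truth table (Q U | Expr1 Expr2):
  T T |   F     F
  T F |   T     F   ← differ
  F T |   T     F   ← differ
  F F |   T     T
Counterexample: Q=T, U=F gives Expr1 = T but Expr2 = F, so the expressions are NOT logically equivalent.

No


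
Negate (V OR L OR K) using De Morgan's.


De Morgan's law: ¬(P ∨ Q ∨ R) ≡ ¬P ∧ ¬Q ∧ ¬R
¬(V ∨ L ∨ K) = ¬V ∧ ¬L ∧ ¬K

¬V ∧ ¬L ∧ ¬K


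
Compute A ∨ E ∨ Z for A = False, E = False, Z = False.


A = False, E = False, Z = False
Step 1: A ∨ E = False OR False = False
Step 2: False ∨ Z = False OR False = False
OR is true when at least one operand is true.

False


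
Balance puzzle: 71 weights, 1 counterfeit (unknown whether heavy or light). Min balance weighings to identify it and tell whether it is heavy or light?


Let n = 71. 142 possibilities (n weights × lighter/heavier); each weighing has 3 outcomes.
Bound for k weighings: say the first weighing puts j weights on each pan. If it tips, the 2j weighed weights remain suspects (each with a known direction) and k-1 weighings give 3^(k-1) outcomes; 3^(k-1) is odd, so 2j ≤ 3^(k-1) - 1. If it balances, the n - 2j unweighed weights remain with direction unknown: 2(n - 2j) ≤ 3^(k-1) - 1 by the same parity argument. Adding, n ≤ (3^(k-1) - 1) + (3^(k-1) - 1)/2 = (3^k - 3)/2, and the classical three-group strategy achieves this (3 weights in 2 weighings, 12 in 3, 39 in 4, 120 in 5).
So we need the smallest k with (3^k - 3)/2 ≥ 71.
k = 4: (3^4 - 3)/2 = 39 < 71 ✗
k = 5: (3^5 - 3)/2 = 120 ≥ 71 ✓

5


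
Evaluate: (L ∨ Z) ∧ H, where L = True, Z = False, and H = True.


L = True, Z = False, H = True
Step 1: L ∨ Z = True OR False = True
Step 2: True ∧ H = True AND True = True
OR is true when at least one operand is true; AND requires both.

True


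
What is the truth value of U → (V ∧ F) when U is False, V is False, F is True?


U = False, V = False, F = True
Step 1: V ∧ F = False AND True = False
Step 2: U → (False): false only when U=True and consequent=False.
Result: True

True


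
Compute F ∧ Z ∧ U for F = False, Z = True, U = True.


F = False, Z = True, U = True
Step 1: F ∧ Z = False AND True = False
Step 2: (False) ∧ U = (False) AND True = False
AND is true only when ALL operands are true.

False


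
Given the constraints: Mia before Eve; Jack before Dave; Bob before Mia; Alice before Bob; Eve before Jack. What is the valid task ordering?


Constraints: Mia before Eve; Jack before Dave; Bob before Mia; Alice before Bob; Eve before Jack
Method: repeatedly schedule the remaining task that has no remaining task required before it.
  Step 1: remaining {Eve, Dave, Alice, Bob, Jack, Mia}; every task except Alice still has a predecessor pending → schedule Alice.
  Step 2: remaining {Eve, Dave, Bob, Jack, Mia}; every task except Bob still has a predecessor pending → schedule Bob.
  Step 3: remaining {Eve, Dave, Jack, Mia}; every task except Mia still has a predecessor pending → schedule Mia.
  Step 4: remaining {Eve, Dave, Jack}; every task except Eve still has a predecessor pending → schedule Eve.
  Step 5: remaining {Dave, Jack}; every task except Jack still has a predecessor pending → schedule Jack.
  Step 6: only Dave remains → schedule Dave.
Resulting order:

Alice → Bob → Mia → Eve → Jack → Dave


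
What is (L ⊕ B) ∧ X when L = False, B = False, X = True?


L = False, B = False, X = True
Step 1: L ⊕ B = False XOR False = False
Step 2: False ∧ X = False AND True = False
XOR true when exactly one of L,B is true; then AND with X.

False


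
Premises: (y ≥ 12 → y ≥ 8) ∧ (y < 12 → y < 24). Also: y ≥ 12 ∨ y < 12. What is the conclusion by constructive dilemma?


Constructive dilemma: (P → Q) ∧ (R → S), P ∨ R ⊢ Q ∨ S
Premise 1: y ≥ 12 → y ≥ 8
Premise 2: y < 12 → y < 24
Premise 3: y ≥ 12 ∨ y < 12
Case 1: Assuming y ≥ 12, then by Premise 1, y ≥ 8.
Case 2: Assuming y < 12, then by Premise 2, y < 24.
Since one of y ≥ 12 or y < 12 must hold, we get y ≥ 8 or y < 24.

y ≥ 8 or y < 24.


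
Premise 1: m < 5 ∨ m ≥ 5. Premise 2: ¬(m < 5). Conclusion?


Disjunctive syllogism: P ∨ Q, ¬P ⊢ Q
Disjunction: m < 5 ∨ m ≥ 5
We know it is not the case that m < 5.
By disjunctive syllogism, the other disjunct must be true.

m ≥ 5


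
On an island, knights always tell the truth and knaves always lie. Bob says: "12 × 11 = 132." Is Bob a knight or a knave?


Statement: "12 × 11 = 132."
Actual: 12 × 11 = 132
Claimed: 132
Statement is TRUE → Bob tells the truth → Knight

Knight


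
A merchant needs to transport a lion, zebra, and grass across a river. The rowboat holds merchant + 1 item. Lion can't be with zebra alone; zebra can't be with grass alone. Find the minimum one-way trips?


1. merchant+zebra → 2. merchant ← 3. merchant+lion → 4. merchant+zebra ← 5. merchant+grass → 6. merchant ← 7. merchant+zebra →
Minimum trips = 7

7


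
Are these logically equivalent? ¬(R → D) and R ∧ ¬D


Expression 1: ¬(R → D)
Expression 2: R ∧ ¬D
Truth table (R D | Expr1 Expr2):
  T T |   F     F
  T F |   T     T
  F T |   F     F
  F F |   F     F
All 4 rows agree, so the expressions are logically equivalent.

Yes


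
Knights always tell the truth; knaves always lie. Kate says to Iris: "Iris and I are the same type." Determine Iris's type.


Kate says: "Iris and I are the same type."
Case 1: Kate is a Knight (truth-teller)
  Statement is true → they ARE the same → Iris is also a Knight
Case 2: Kate is a Knave (liar)
  Statement is false → they are NOT the same → Iris is a Knight
In both cases, Iris is a Knight.

Knight


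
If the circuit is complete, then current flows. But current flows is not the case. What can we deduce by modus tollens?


Modus tollens: P → Q, ¬Q ⊢ ¬P
P: the circuit is complete
Q: current flows
We have P → Q and Q is false.
By modus tollens, P must be false.

It is not the case that the circuit is complete


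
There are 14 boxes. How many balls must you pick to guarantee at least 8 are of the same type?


Pigeonhole: to guarantee k in one of n categories, need (k-1)×n + 1.
k = 8, n = 14
Minimum = (8-1) × 14 + 1 = 7 × 14 + 1

99


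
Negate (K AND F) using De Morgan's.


De Morgan's law: ¬(P ∧ Q) ≡ ¬P ∨ ¬Q
¬(K ∧ F) = ¬K ∨ ¬F

¬K ∨ ¬F


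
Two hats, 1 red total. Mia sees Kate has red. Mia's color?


Total red = 1, Kate = red
Red accounted for: 1
Remaining for Mia: 0
Mia's hat is blue.

blue


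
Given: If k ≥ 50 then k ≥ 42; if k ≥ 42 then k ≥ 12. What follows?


Hypothetical syllogism: P → Q, Q → R ⊢ P → R
Premise 1: k ≥ 50 → k ≥ 42
Premise 2: k ≥ 42 → k ≥ 12
Chain the implications: the middle term (k ≥ 42) links the two.
Conclusion: If k ≥ 50, then k ≥ 12.

If k ≥ 50, then k ≥ 12.


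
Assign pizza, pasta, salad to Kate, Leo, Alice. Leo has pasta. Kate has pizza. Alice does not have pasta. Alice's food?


From clues:
  Kate → pizza
  Leo → pasta
By elimination, Alice gets the remaining.

salad


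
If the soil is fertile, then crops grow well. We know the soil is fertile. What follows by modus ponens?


Modus ponens: P → Q, P ⊢ Q
P: the soil is fertile
Q: crops grow well
We have P → Q and P is true.
By modus ponens, Q must be true.

Crops grow well


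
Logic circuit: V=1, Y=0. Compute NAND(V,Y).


V AND Y = 0
NOT(0) = 1

1


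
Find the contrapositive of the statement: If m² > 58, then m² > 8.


Original: If m² > 58, then m² > 8
Contrapositive: If ¬Q, then ¬P
Negate Q: not (m² > 8)
Negate P: not (m² > 58)

If not (m² > 8), then not (m² > 58).


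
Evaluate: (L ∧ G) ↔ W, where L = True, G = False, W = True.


L = True, G = False, W = True
Step 1: L ∧ G = True AND False = False
Step 2: (False) ↔ W: true when both sides have same truth value.
Result: False ↔ True = False

False


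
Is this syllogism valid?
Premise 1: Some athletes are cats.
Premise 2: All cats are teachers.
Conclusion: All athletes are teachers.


Premise 1: Some athletes are cats.
Premise 2: All cats are teachers.
Conclusion: All athletes are teachers.
Fallacy: illicit minor. The minor term (athletes) is distributed in the conclusion ('All athletes ...') but undistributed in its premise ('Some athletes are cats' doesn't cover all athletes).
Only 'Some athletes are teachers' follows, not 'All'.

Invalid


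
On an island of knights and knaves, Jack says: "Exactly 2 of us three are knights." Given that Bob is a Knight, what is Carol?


Jack claims exactly 2 knights among Jack, Bob, Carol.
Given: Bob is a Knight.

Case 1: Jack is a Knight (tells truth)
  Then exactly 2 of the three are knights.
  Counting Jack, Bob: 2 knight(s) so far. Need 0 more → Carol = Knave.
Case 2: Jack is a Knave (lies)
  Then the count is NOT 2.
  If Carol = Knight, count = 2 = 2 → claim would be true, contradicts lie.
  If Carol = Knave, count = 1 ≠ 2 → lie confirmed ✓

Carol is a Knave.

Knave


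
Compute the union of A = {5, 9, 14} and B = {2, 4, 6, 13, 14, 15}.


A = {5, 9, 14}
B = {2, 4, 6, 13, 14, 15}
Operation: union
All elements combined: 2, 4, 5, 6, 9, 13, 14, 15

{2, 4, 5, 6, 9, 13, 14, 15}


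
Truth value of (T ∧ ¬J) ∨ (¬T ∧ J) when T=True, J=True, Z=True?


T = True, J = True, Z = True
Expression: (T ∧ ¬J) ∨ (¬T ∧ J)
Step 1: ¬J = NOT True = False
Step 2: T ∧ ¬J = True AND False = False
Step 3: ¬T = NOT True = False
Step 4: ¬T ∧ J = False AND True = False
Step 5: (False) ∨ (False) = False OR False = False

False


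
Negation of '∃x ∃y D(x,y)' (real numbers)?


Original: ∃x ∃y D(x,y)
Rule: ¬∀→∃, ¬∃→∀, negate predicate.
Negation: ∀x ∀y ¬D(x,y)

∀x ∀y ¬D(x,y)


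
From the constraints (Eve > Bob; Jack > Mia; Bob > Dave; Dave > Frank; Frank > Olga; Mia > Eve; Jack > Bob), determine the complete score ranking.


Constraints: Eve > Bob; Jack > Mia; Bob > Dave; Dave > Frank; Frank > Olga; Mia > Eve; Jack > Bob
Method: at each step, the next-highest is the one remaining person who never appears on the smaller side of a constraint between remaining people.
  Step 1: remaining {Mia, Olga, Frank, Jack, Eve, Dave, Bob}; on the smaller side: {Mia, Olga, Frank, Eve, Dave, Bob} → Jack is next (Jack > Mia; Jack > Bob).
  Step 2: remaining {Mia, Olga, Frank, Eve, Dave, Bob}; on the smaller side: {Olga, Frank, Eve, Dave, Bob} → Mia is next (Mia > Eve).
  Step 3: remaining {Olga, Frank, Eve, Dave, Bob}; on the smaller side: {Olga, Frank, Dave, Bob} → Eve is next (Eve > Bob).
  Step 4: remaining {Olga, Frank, Dave, Bob}; on the smaller side: {Olga, Frank, Dave} → Bob is next (Bob > Dave).
  Step 5: remaining {Olga, Frank, Dave}; on the smaller side: {Olga, Frank} → Dave is next (Dave > Frank).
  Step 6: remaining {Olga, Frank}; on the smaller side: {Olga} → Frank is next (Frank > Olga).
  Step 7: only Olga remains → lowest.
Final ranking (highest to lowest):

Jack > Mia > Eve > Bob > Dave > Frank > Olga


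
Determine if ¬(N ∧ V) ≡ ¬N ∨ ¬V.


Expression 1: ¬(N ∧ V)
Expression 2: ¬N ∨ ¬V
Truth table (N V | Expr1 Expr2):
  T T |   F     F
  T F |   T     T
  F T |   T     T
  F F |   T     T
All 4 rows agree, so the expressions are logically equivalent.

Yes


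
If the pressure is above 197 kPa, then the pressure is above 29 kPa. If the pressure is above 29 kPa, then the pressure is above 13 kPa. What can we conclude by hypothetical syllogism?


Hypothetical syllogism: P → Q, Q → R ⊢ P → R
Premise 1: the pressure is above 197 kPa → the pressure is above 29 kPa
Premise 2: the pressure is above 29 kPa → the pressure is above 13 kPa
Chain the implications: the middle term (the pressure is above 29 kPa) links the two.
Conclusion: If the pressure is above 197 kPa, then the pressure is above 13 kPa.

If the pressure is above 197 kPa, then the pressure is above 13 kPa.


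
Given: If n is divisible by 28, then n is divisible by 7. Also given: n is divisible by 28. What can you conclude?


Modus ponens: P → Q, P ⊢ Q
P: n is divisible by 28
Q: n is divisible by 7
We have P → Q and P is true.
By modus ponens, Q must be true.

n is divisible by 7


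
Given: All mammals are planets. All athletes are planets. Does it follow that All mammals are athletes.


Premise 1: All mammals are planets.
Premise 2: All athletes are planets.
Conclusion: All mammals are athletes.
Fallacy: undistributed middle. planets is predicate in both.
Counterexample: mammals and athletes could be disjoint subsets of planets.

Invalid


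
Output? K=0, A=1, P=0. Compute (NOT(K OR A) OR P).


K OR A = 1
NOT(1) = 0
0 OR 0 = 0

0


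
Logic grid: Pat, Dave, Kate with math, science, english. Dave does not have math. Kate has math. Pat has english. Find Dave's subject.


From clues:
  Kate → math
  Pat → english
By elimination, Dave gets the remaining.

science


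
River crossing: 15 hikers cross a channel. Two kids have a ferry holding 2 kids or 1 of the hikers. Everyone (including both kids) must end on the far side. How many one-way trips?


Per crossing of one of the hikers: kids→, one←, one of the hikers→, one← = 4 trips
15 × 4 = 60, + 1 final kids→ = 61
Minimum trips = 61

61


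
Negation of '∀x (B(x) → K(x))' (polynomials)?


Original: ∀x (B(x) → K(x))
Rule: ¬∀→∃, ¬∃→∀, negate predicate.
Negation: ∃x (B(x) ∧ ¬K(x))

∃x (B(x) ∧ ¬K(x))


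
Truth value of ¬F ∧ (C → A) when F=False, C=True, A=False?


F = False, C = True, A = False
Expression: ¬F ∧ (C → A)
Step 1: ¬F = NOT False = True
Step 2: C → A = True → False (false only if C=True, A=False) = False
Step 3: (True) ∧ (False) = True AND False = False

False


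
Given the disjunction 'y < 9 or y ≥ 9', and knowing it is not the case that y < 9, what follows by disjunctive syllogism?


Disjunctive syllogism: P ∨ Q, ¬P ⊢ Q
Disjunction: y < 9 ∨ y ≥ 9
We know it is not the case that y < 9.
By disjunctive syllogism, the other disjunct must be true.

y ≥ 9


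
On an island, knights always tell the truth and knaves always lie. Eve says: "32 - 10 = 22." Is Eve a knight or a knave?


Statement: "32 - 10 = 22."
Actual: 32 - 10 = 22
Claimed: 22
Statement is TRUE → Eve tells the truth → Knight

Knight


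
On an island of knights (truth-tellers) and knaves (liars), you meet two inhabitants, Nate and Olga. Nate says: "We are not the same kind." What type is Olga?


Nate says: "We are not the same kind."
Case 1: Nate is a Knight (truth-teller)
  Statement is true → they ARE different → Olga is a Knave
Case 2: Nate is a Knave (liar)
  Statement is false → they are NOT different → Olga is a Knave
In both cases, Olga is a Knave.

Knave


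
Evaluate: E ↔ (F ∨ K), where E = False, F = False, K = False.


E = False, F = False, K = False
Step 1: F ∨ K = False OR False = False
Step 2: E ↔ (False): true when both sides have same truth value.
Result: False ↔ False = True

True


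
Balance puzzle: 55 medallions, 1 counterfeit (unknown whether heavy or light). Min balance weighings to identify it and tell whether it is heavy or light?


Let n = 55. 110 possibilities (n medallions × lighter/heavier); each weighing has 3 outcomes.
Bound for k weighings: say the first weighing puts j medallions on each pan. If it tips, the 2j weighed medallions remain suspects (each with a known direction) and k-1 weighings give 3^(k-1) outcomes; 3^(k-1) is odd, so 2j ≤ 3^(k-1) - 1. If it balances, the n - 2j unweighed medallions remain with direction unknown: 2(n - 2j) ≤ 3^(k-1) - 1 by the same parity argument. Adding, n ≤ (3^(k-1) - 1) + (3^(k-1) - 1)/2 = (3^k - 3)/2, and the classical three-group strategy achieves this (3 medallions in 2 weighings, 12 in 3, 39 in 4, 120 in 5).
So we need the smallest k with (3^k - 3)/2 ≥ 55.
k = 4: (3^4 - 3)/2 = 39 < 55 ✗
k = 5: (3^5 - 3)/2 = 120 ≥ 55 ✓

5


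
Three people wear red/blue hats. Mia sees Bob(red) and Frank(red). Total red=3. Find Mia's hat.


Total red = 3, seen red = 2
Own red = 3 - 2 = 1
Mia's hat is red.

red


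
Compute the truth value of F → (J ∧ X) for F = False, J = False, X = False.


F = False, J = False, X = False
Step 1: J ∧ X = False AND False = False
Step 2: F → (False): false only when F=True and consequent=False.
Result: True

True


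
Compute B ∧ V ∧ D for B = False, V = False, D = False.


B = False, V = False, D = False
Step 1: B ∧ V = False AND False = False
Step 2: (False) ∧ D = (False) AND False = False
AND is true only when ALL operands are true.

False


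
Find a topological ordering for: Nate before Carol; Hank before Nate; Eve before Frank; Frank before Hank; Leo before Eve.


Constraints: Nate before Carol; Hank before Nate; Eve before Frank; Frank before Hank; Leo before Eve
Method: repeatedly schedule the remaining task that has no remaining task required before it.
  Step 1: remaining {Hank, Nate, Frank, Eve, Carol, Leo}; every task except Leo still has a predecessor pending → schedule Leo.
  Step 2: remaining {Hank, Nate, Frank, Eve, Carol}; every task except Eve still has a predecessor pending → schedule Eve.
  Step 3: remaining {Hank, Nate, Frank, Carol}; every task except Frank still has a predecessor pending → schedule Frank.
  Step 4: remaining {Hank, Nate, Carol}; every task except Hank still has a predecessor pending → schedule Hank.
  Step 5: remaining {Nate, Carol}; every task except Nate still has a predecessor pending → schedule Nate.
  Step 6: only Carol remains → schedule Carol.
Resulting order:

Leo → Eve → Frank → Hank → Nate → Carol


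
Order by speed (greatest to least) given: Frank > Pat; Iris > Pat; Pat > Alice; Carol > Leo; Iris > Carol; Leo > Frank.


Constraints: Frank > Pat; Iris > Pat; Pat > Alice; Carol > Leo; Iris > Carol; Leo > Frank
Method: at each step, the next-highest is the one remaining person who never appears on the smaller side of a constraint between remaining people.
  Step 1: remaining {Iris, Pat, Alice, Carol, Frank, Leo}; on the smaller side: {Pat, Alice, Carol, Frank, Leo} → Iris is next (Iris > Pat; Iris > Carol).
  Step 2: remaining {Pat, Alice, Carol, Frank, Leo}; on the smaller side: {Pat, Alice, Frank, Leo} → Carol is next (Carol > Leo).
  Step 3: remaining {Pat, Alice, Frank, Leo}; on the smaller side: {Pat, Alice, Frank} → Leo is next (Leo > Frank).
  Step 4: remaining {Pat, Alice, Frank}; on the smaller side: {Pat, Alice} → Frank is next (Frank > Pat).
  Step 5: remaining {Pat, Alice}; on the smaller side: {Alice} → Pat is next (Pat > Alice).
  Step 6: only Alice remains → lowest.
Final ranking (highest to lowest):

Iris > Carol > Leo > Frank > Pat > Alice


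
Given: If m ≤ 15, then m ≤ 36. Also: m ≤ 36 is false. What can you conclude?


Modus tollens: P → Q, ¬Q ⊢ ¬P
P: m ≤ 15
Q: m ≤ 36
We have P → Q and Q is false.
By modus tollens, P must be false.

It is not the case that m ≤ 15


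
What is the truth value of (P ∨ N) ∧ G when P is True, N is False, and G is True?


P = True, N = False, G = True
Step 1: P ∨ N = True OR False = True
Step 2: True ∧ G = True AND True = True
OR is true when at least one operand is true; AND requires both.

True


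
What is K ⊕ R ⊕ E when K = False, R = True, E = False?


K = False, R = True, E = False
Step 1: K ⊕ R = False XOR True = True
Step 2: True ⊕ E = True XOR False = True
XOR is true when an odd number of operands are true.

True


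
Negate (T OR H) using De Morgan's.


De Morgan's law: ¬(P ∨ Q) ≡ ¬P ∧ ¬Q
¬(T ∨ H) = ¬T ∧ ¬H

¬T ∧ ¬H


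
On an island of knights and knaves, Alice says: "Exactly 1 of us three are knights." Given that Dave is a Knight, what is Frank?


Alice claims exactly 1 knights among Alice, Dave, Frank.
Given: Dave is a Knight.

Case 1: Alice is a Knight (tells truth)
  Then exactly 1 of the three are knights.
  Counting Alice, Dave: 2 knight(s) so far. Need -1 more → impossible.
Case 2: Alice is a Knave (lies)
  Then the count is NOT 1.
  If Frank = Knave, count = 1 = 1 → claim would be true, contradicts lie.
  If Frank = Knight, count = 2 ≠ 1 → lie confirmed ✓

Frank is a Knight.

Knight


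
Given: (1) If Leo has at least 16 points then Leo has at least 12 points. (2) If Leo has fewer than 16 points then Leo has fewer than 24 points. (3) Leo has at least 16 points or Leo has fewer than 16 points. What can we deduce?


Constructive dilemma: (P → Q) ∧ (R → S), P ∨ R ⊢ Q ∨ S
Premise 1: Leo has at least 16 points → Leo has at least 12 points
Premise 2: Leo has fewer than 16 points → Leo has fewer than 24 points
Premise 3: Leo has at least 16 points ∨ Leo has fewer than 16 points
Case 1: Assuming Leo has at least 16 points, then by Premise 1, Leo has at least 12 points.
Case 2: Assuming Leo has fewer than 16 points, then by Premise 2, Leo has fewer than 24 points.
Since one of Leo has at least 16 points or Leo has fewer than 16 points must hold, we get Leo has at least 12 points or Leo has fewer than 24 points.

Leo has at least 12 points or Leo has fewer than 24 points.


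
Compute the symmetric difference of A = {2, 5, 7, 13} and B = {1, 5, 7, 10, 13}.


A = {2, 5, 7, 13}
B = {1, 5, 7, 10, 13}
Operation: symmetric difference
In A only: [2], in B only: [1, 10]

{1, 2, 10}


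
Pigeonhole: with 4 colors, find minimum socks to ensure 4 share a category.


Pigeonhole: to guarantee k in one of n categories, need (k-1)×n + 1.
k = 4, n = 4
Minimum = (4-1) × 4 + 1 = 3 × 4 + 1

13


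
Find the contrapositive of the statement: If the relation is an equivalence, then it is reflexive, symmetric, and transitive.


Original: If the relation is an equivalence, then it is reflexive, symmetric, and transitive
Contrapositive: If ¬Q, then ¬P
Negate Q: not (it is reflexive, symmetric, and transitive)
Negate P: not (the relation is an equivalence)

If not (it is reflexive, symmetric, and transitive), then not (the relation is an equivalence).


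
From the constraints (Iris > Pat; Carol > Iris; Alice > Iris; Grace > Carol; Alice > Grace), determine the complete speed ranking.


Constraints: Iris > Pat; Carol > Iris; Alice > Iris; Grace > Carol; Alice > Grace
Method: at each step, the next-highest is the one remaining person who never appears on the smaller side of a constraint between remaining people.
  Step 1: remaining {Grace, Alice, Iris, Pat, Carol}; on the smaller side: {Grace, Iris, Pat, Carol} → Alice is next (Alice > Iris; Alice > Grace).
  Step 2: remaining {Grace, Iris, Pat, Carol}; on the smaller side: {Iris, Pat, Carol} → Grace is next (Grace > Carol).
  Step 3: remaining {Iris, Pat, Carol}; on the smaller side: {Iris, Pat} → Carol is next (Carol > Iris).
  Step 4: remaining {Iris, Pat}; on the smaller side: {Pat} → Iris is next (Iris > Pat).
  Step 5: only Pat remains → lowest.
Final ranking (highest to lowest):

Alice > Grace > Carol > Iris > Pat


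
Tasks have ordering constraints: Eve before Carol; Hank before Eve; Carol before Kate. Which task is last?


Constraints: Eve before Carol; Hank before Eve; Carol before Kate
The last task can have nothing scheduled after it, so it must never appear on the left of a 'before'.
Tasks appearing before some other task: Eve, Hank, Carol.
The only task not in that list is Kate → it is last.

Kate


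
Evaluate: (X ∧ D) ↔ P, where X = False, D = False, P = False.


X = False, D = False, P = False
Step 1: X ∧ D = False AND False = False
Step 2: (False) ↔ P: true when both sides have same truth value.
Result: False ↔ False = True

True


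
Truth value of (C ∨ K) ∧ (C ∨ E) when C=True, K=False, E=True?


C = True, K = False, E = True
Expression: (C ∨ K) ∧ (C ∨ E)
Step 1: C ∨ K = True OR False = True
Step 2: C ∨ E = True OR True = True
Step 3: (True) ∧ (True) = True AND True = True

True


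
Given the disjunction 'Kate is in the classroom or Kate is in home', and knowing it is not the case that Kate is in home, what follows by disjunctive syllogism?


Disjunctive syllogism: P ∨ Q, ¬P ⊢ Q
Disjunction: Kate is in the classroom ∨ Kate is in home
We know it is not the case that Kate is in home.
By disjunctive syllogism, the other disjunct must be true.

Kate is in the classroom


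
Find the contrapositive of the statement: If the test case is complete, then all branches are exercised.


Original: If the test case is complete, then all branches are exercised
Contrapositive: If ¬Q, then ¬P
Negate Q: not (all branches are exercised)
Negate P: not (the test case is complete)

If not (all branches are exercised), then not (the test case is complete).


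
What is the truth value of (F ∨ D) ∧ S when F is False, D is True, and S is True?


F = False, D = True, S = True
Step 1: F ∨ D = False OR True = True
Step 2: True ∧ S = True AND True = True
OR is true when at least one operand is true; AND requires both.

True


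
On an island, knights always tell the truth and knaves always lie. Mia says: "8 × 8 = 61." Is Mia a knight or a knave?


Statement: "8 × 8 = 61."
Actual: 8 × 8 = 64
Claimed: 61
Statement is FALSE → Mia lies → Knave

Knave


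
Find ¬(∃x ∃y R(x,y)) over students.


Original: ∃x ∃y R(x,y)
Rule: ¬∀→∃, ¬∃→∀, negate predicate.
Negation: ∀x ∀y ¬R(x,y)

∀x ∀y ¬R(x,y)


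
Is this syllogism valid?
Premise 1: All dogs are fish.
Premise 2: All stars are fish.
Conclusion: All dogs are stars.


Premise 1: All dogs are fish.
Premise 2: All stars are fish.
Conclusion: All dogs are stars.
Fallacy: undistributed middle. fish is predicate in both.
Counterexample: dogs and stars could be disjoint subsets of fish.

Invalid


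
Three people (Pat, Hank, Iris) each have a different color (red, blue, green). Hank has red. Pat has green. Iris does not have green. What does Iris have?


From clues:
  Hank → red
  Pat → green
By elimination, Iris gets the remaining.

blue


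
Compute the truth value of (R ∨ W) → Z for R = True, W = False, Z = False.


R = True, W = False, Z = False
Step 1: R ∨ W = True OR False = True
Step 2: (True) → Z: false only when antecedent=True and Z=False.
Result: False

False


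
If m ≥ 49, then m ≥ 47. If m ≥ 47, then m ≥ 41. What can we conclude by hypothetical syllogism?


Hypothetical syllogism: P → Q, Q → R ⊢ P → R
Premise 1: m ≥ 49 → m ≥ 47
Premise 2: m ≥ 47 → m ≥ 41
Chain the implications: the middle term (m ≥ 47) links the two.
Conclusion: If m ≥ 49, then m ≥ 41.

If m ≥ 49, then m ≥ 41.


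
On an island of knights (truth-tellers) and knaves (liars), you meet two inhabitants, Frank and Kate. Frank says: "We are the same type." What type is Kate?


Frank says: "We are the same type."
Case 1: Frank is a Knight (truth-teller)
  Statement is true → they ARE the same → Kate is also a Knight
Case 2: Frank is a Knave (liar)
  Statement is false → they are NOT the same → Kate is a Knight
In both cases, Kate is a Knight.

Knight


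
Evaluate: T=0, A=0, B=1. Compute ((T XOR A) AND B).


T XOR A = 0^0 = 0
0 AND 1 = 0

0


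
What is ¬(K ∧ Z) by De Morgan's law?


De Morgan's law: ¬(P ∧ Q) ≡ ¬P ∨ ¬Q
¬(K ∧ Z) = ¬K ∨ ¬Z

¬K ∨ ¬Z


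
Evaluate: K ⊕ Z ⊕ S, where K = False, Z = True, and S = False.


K = False, Z = True, S = False
Step 1: K ⊕ Z = False XOR True = True
Step 2: True ⊕ S = True XOR False = True
XOR is true when an odd number of operands are true.

True


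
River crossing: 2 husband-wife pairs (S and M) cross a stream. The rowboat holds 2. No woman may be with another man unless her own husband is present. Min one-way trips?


Label couples S and M.
1. WS+WM → (far: WS,WM; near: HS,HM)
2. WS ←   (far: WM; near: HS,HM,WS)
3. HS+HM → (far: HS,HM,WM; near: WS)
4. HS ←   (far: HM,WM; near: HS,WS)  — HS returns, since WS is alone on near bank
5. HS+WS → (far: all four; near: empty)
Every state respects the constraint.
Minimum trips = 5

5


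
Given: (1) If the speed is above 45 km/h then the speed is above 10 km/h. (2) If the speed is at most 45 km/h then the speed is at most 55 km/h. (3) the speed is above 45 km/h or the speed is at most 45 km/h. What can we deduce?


Constructive dilemma: (P → Q) ∧ (R → S), P ∨ R ⊢ Q ∨ S
Premise 1: the speed is above 45 km/h → the speed is above 10 km/h
Premise 2: the speed is at most 45 km/h → the speed is at most 55 km/h
Premise 3: the speed is above 45 km/h ∨ the speed is at most 45 km/h
Case 1: Assuming the speed is above 45 km/h, then by Premise 1, the speed is above 10 km/h.
Case 2: Assuming the speed is at most 45 km/h, then by Premise 2, the speed is at most 55 km/h.
Since one of the speed is above 45 km/h or the speed is at most 45 km/h must hold, we get the speed is above 10 km/h or the speed is at most 55 km/h.

The speed is above 10 km/h or the speed is at most 55 km/h.


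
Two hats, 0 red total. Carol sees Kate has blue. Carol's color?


Total red = 0, Kate = blue
Red accounted for: 0
Remaining for Carol: 0
Carol's hat is blue.

blue


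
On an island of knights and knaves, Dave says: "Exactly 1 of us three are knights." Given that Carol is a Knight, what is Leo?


Dave claims exactly 1 knights among Dave, Carol, Leo.
Given: Carol is a Knight.

Case 1: Dave is a Knight (tells truth)
  Then exactly 1 of the three are knights.
  Counting Dave, Carol: 2 knight(s) so far. Need -1 more → impossible.
Case 2: Dave is a Knave (lies)
  Then the count is NOT 1.
  If Leo = Knave, count = 1 = 1 → claim would be true, contradicts lie.
  If Leo = Knight, count = 2 ≠ 1 → lie confirmed ✓

Leo is a Knight.

Knight


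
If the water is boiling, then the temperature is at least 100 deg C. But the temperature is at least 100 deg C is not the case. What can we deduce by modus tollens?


Modus tollens: P → Q, ¬Q ⊢ ¬P
P: the water is boiling
Q: the temperature is at least 100 deg C
We have P → Q and Q is false.
By modus tollens, P must be false.

It is not the case that the water is boiling


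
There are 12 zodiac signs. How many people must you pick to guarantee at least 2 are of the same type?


Pigeonhole: to guarantee k in one of n categories, need (k-1)×n + 1.
k = 2, n = 12
Minimum = (2-1) × 12 + 1 = 1 × 12 + 1

13


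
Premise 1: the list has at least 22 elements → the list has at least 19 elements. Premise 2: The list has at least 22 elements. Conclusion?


Modus ponens: P → Q, P ⊢ Q
P: the list has at least 22 elements
Q: the list has at least 19 elements
We have P → Q and P is true.
By modus ponens, Q must be true.

The list has at least 19 elements


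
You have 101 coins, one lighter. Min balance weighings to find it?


Each weighing has 3 outcomes (left heavy / balance / right heavy), so k weighings distinguish at most 3^k cases; splitting into three near-equal groups achieves this.
Need 3^k ≥ 101: 3^4 = 81 < 101 ≤ 3^5 = 243
k = ⌈log₃(101)⌉ = 5

5


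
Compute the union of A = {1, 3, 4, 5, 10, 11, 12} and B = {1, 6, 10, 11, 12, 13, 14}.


A = {1, 3, 4, 5, 10, 11, 12}
B = {1, 6, 10, 11, 12, 13, 14}
Operation: union
All elements combined: 1, 3, 4, 5, 6, 10, 11, 12, 13, 14

{1, 3, 4, 5, 6, 10, 11, 12, 13, 14}


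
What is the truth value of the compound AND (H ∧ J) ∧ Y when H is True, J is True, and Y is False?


H = True, J = True, Y = False
Step 1: H ∧ J = True AND True = True
Step 2: True ∧ Y = True AND False = False
AND is true only when ALL operands are true.

False


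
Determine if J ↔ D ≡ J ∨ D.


Expression 1: J ↔ D
Expression 2: J ∨ D
Truth table (J D | Expr1 Expr2):
  T T |   T     T
  T F |   F     T   ← differ
  F T |   F     T   ← differ
  F F |   T     F   ← differ
Counterexample: J=T, D=F gives Expr1 = F but Expr2 = T, so the expressions are NOT logically equivalent.

No


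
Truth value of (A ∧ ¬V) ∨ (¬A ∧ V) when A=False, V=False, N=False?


A = False, V = False, N = False
Expression: (A ∧ ¬V) ∨ (¬A ∧ V)
Step 1: ¬V = NOT False = True
Step 2: A ∧ ¬V = False AND True = False
Step 3: ¬A = NOT False = True
Step 4: ¬A ∧ V = True AND False = False
Step 5: (False) ∨ (False) = False OR False = False

False


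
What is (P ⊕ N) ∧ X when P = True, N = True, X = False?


P = True, N = True, X = False
Step 1: P ⊕ N = True XOR True = False
Step 2: False ∧ X = False AND False = False
XOR true when exactly one of P,N is true; then AND with X.

False


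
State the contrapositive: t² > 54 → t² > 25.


Original: If t² > 54, then t² > 25
Contrapositive: If ¬Q, then ¬P
Negate Q: not (t² > 25)
Negate P: not (t² > 54)

If not (t² > 25), then not (t² > 54).


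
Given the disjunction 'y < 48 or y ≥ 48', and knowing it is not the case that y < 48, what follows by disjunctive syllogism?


Disjunctive syllogism: P ∨ Q, ¬P ⊢ Q
Disjunction: y < 48 ∨ y ≥ 48
We know it is not the case that y < 48.
By disjunctive syllogism, the other disjunct must be true.

y ≥ 48


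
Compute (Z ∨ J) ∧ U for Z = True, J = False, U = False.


Z = True, J = False, U = False
Step 1: Z ∨ J = True OR False = True
Step 2: True ∧ U = True AND False = False
OR is true when at least one operand is true; AND requires both.

False


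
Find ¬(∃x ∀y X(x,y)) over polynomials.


Original: ∃x ∀y X(x,y)
Rule: ¬∀→∃, ¬∃→∀, negate predicate.
Negation: ∀x ∃y ¬X(x,y)

∀x ∃y ¬X(x,y)


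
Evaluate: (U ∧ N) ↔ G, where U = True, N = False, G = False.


U = True, N = False, G = False
Step 1: U ∧ N = True AND False = False
Step 2: (False) ↔ G: true when both sides have same truth value.
Result: False ↔ False = True

True


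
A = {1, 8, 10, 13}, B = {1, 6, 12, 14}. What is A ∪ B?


A = {1, 8, 10, 13}
B = {1, 6, 12, 14}
Operation: union
All elements combined: 1, 6, 8, 10, 12, 13, 14

{1, 6, 8, 10, 12, 13, 14}


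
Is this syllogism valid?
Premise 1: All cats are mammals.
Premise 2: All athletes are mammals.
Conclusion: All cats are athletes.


Premise 1: All cats are mammals.
Premise 2: All athletes are mammals.
Conclusion: All cats are athletes.
Fallacy: undistributed middle. mammals is predicate in both.
Counterexample: cats and athletes could be disjoint subsets of mammals.

Invalid


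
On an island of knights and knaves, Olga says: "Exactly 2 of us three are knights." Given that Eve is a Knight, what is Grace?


Olga claims exactly 2 knights among Olga, Eve, Grace.
Given: Eve is a Knight.

Case 1: Olga is a Knight (tells truth)
  Then exactly 2 of the three are knights.
  Counting Olga, Eve: 2 knight(s) so far. Need 0 more → Grace = Knave.
Case 2: Olga is a Knave (lies)
  Then the count is NOT 2.
  If Grace = Knight, count = 2 = 2 → claim would be true, contradicts lie.
  If Grace = Knave, count = 1 ≠ 2 → lie confirmed ✓

Grace is a Knave.

Knave


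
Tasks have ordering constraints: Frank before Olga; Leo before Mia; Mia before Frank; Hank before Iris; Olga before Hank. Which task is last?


Constraints: Frank before Olga; Leo before Mia; Mia before Frank; Hank before Iris; Olga before Hank
The last task can have nothing scheduled after it, so it must never appear on the left of a 'before'.
Tasks appearing before some other task: Frank, Leo, Mia, Hank, Olga.
The only task not in that list is Iris → it is last.

Iris


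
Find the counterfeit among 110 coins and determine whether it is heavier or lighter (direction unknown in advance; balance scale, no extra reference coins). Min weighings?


Let n = 110. 220 possibilities (n coins × lighter/heavier); each weighing has 3 outcomes.
Bound for k weighings: say the first weighing puts j coins on each pan. If it tips, the 2j weighed coins remain suspects (each with a known direction) and k-1 weighings give 3^(k-1) outcomes; 3^(k-1) is odd, so 2j ≤ 3^(k-1) - 1. If it balances, the n - 2j unweighed coins remain with direction unknown: 2(n - 2j) ≤ 3^(k-1) - 1 by the same parity argument. Adding, n ≤ (3^(k-1) - 1) + (3^(k-1) - 1)/2 = (3^k - 3)/2, and the classical three-group strategy achieves this (3 coins in 2 weighings, 12 in 3, 39 in 4, 120 in 5).
So we need the smallest k with (3^k - 3)/2 ≥ 110.
k = 4: (3^4 - 3)/2 = 39 < 110 ✗
k = 5: (3^5 - 3)/2 = 120 ≥ 110 ✓

5


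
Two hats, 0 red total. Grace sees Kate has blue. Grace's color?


Total red = 0, Kate = blue
Red accounted for: 0
Remaining for Grace: 0
Grace's hat is blue.

blue


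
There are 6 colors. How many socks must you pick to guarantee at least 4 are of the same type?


Pigeonhole: to guarantee k in one of n categories, need (k-1)×n + 1.
k = 4, n = 6
Minimum = (4-1) × 6 + 1 = 3 × 6 + 1

19


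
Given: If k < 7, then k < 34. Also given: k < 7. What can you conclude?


Modus ponens: P → Q, P ⊢ Q
P: k < 7
Q: k < 34
We have P → Q and P is true.
By modus ponens, Q must be true.

k < 34


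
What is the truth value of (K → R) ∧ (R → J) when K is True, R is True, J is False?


K = True, R = True, J = False
Step 1: K → R is false only when K=True and R=False. Result: True
Step 2: R → J is false only when R=True and J=False. Result: False
Step 3: True ∧ False = False

False


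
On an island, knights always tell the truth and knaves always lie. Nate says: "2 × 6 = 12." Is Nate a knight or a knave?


Statement: "2 × 6 = 12."
Actual: 2 × 6 = 12
Claimed: 12
Statement is TRUE → Nate tells the truth → Knight

Knight


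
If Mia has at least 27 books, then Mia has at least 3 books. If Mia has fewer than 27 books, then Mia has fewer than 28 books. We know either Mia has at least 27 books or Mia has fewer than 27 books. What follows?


Constructive dilemma: (P → Q) ∧ (R → S), P ∨ R ⊢ Q ∨ S
Premise 1: Mia has at least 27 books → Mia has at least 3 books
Premise 2: Mia has fewer than 27 books → Mia has fewer than 28 books
Premise 3: Mia has at least 27 books ∨ Mia has fewer than 27 books
Case 1: Assuming Mia has at least 27 books, then by Premise 1, Mia has at least 3 books.
Case 2: Assuming Mia has fewer than 27 books, then by Premise 2, Mia has fewer than 28 books.
Since one of Mia has at least 27 books or Mia has fewer than 27 books must hold, we get Mia has at least 3 books or Mia has fewer than 28 books.

Mia has at least 3 books or Mia has fewer than 28 books.


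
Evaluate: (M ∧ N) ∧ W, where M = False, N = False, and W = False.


M = False, N = False, W = False
Step 1: M ∧ N = False AND False = False
Step 2: False ∧ W = False AND False = False
AND is true only when ALL operands are true.

False
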